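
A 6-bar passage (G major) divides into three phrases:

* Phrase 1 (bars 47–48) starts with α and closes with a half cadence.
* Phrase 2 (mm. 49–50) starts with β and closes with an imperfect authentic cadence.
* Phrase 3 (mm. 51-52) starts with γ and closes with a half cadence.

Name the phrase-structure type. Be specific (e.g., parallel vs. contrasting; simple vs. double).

The final phrase closes with a half cadence, which is not stronger than the preceding imperfect authentic cadence; the 3 phrases lack an overall antecedent–consequent design and so form a phrase group.

phrase group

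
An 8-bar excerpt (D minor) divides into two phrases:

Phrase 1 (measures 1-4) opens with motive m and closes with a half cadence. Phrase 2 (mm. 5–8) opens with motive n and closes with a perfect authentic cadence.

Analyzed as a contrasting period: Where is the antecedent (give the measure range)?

measures 1–4

The antecedent is the phrase ending with the weaker cadence (half cadence, phrase 1) and the consequent the one ending more conclusively (perfect authentic cadence, phrase 2); the antecedent is mm. 1-4.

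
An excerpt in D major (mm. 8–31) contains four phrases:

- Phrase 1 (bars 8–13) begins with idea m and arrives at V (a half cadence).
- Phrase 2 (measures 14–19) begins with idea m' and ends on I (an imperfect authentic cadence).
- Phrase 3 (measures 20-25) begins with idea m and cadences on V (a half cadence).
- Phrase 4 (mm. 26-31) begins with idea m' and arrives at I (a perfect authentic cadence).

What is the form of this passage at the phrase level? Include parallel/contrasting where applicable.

parallel double period

Four phrases in two halves: the first half (bars 8–19) ends with an imperfect authentic cadence, the second (mm. 20–31) with a perfect authentic cadence — a large antecedent–consequent pair, i.e. a double period.
Phrase 3 begins with the same material as phrase 1, making it parallel.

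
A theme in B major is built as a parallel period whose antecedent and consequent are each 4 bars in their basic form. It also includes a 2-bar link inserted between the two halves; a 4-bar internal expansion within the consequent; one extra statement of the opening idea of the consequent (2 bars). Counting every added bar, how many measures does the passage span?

16 measures

Basic parallel period: 4 + 4 = 8 bars.
8 (basic form) + 2 (link) + 4 (internal expansion) + 2 (extra statement) = 16.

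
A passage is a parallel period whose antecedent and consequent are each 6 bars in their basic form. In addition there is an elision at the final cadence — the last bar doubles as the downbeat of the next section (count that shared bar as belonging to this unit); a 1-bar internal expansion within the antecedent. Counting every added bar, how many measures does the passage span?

Basic parallel period: 6 + 6 = 12 bars.
12 (basic form) + 1 (internal expansion) = 13.
The elision shares a bar with the next section but does not change this unit's count.

13 measures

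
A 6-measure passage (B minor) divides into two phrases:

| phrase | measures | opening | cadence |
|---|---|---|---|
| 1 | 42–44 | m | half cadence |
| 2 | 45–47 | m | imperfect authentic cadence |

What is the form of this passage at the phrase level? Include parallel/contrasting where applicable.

Phrase 1 ends with a half cadence (weaker) and phrase 2 with an imperfect authentic cadence (stronger): antecedent + consequent = a period.
The two phrases open with the same material (m / m), so the period is parallel.

parallel period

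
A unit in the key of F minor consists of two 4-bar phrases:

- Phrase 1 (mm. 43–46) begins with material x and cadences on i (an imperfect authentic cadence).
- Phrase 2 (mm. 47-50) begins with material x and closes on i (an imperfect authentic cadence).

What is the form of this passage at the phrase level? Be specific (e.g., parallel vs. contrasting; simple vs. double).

Both phrases have the same opening (x) and the same cadence (imperfect authentic cadence): the second is a restatement, not a consequent, so this is a repeated phrase rather than a period.

repeated phrase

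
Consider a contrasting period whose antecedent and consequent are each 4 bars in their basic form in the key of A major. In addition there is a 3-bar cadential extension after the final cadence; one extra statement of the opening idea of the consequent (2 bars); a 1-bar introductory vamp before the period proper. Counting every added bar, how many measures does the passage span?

Basic contrasting period: 4 + 4 = 8 bars.
8 (basic form) + 3 (cadential extension) + 2 (extra statement) + 1 (introduction) = 14.

14 measures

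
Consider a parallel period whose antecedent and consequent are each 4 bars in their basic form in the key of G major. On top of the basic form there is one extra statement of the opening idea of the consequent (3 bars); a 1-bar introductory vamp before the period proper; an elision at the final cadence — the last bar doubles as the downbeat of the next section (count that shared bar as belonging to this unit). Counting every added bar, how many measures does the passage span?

12 measures

Basic parallel period: 4 + 4 = 8 bars.
8 (basic form) + 3 (extra statement) + 1 (introduction) = 12.
The elision shares a bar with the next section but does not change this unit's count.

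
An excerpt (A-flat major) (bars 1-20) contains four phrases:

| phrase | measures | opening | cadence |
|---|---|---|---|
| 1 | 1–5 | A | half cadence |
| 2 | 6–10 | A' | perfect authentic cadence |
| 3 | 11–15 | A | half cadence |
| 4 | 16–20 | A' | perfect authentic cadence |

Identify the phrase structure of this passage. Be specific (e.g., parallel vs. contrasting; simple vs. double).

The cadence pattern HC–PAC–HC–PAC is weak–strong twice, and phrases 3–4 restate phrases 1–2: a period heard twice, not a double period (which would end weakly at phrase 2).

repeated period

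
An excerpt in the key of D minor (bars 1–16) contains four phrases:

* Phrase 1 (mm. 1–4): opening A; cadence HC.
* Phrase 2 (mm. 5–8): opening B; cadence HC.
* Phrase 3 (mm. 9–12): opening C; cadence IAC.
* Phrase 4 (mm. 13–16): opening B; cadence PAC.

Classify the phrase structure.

contrasting double period

Four phrases in two halves: the first half (measures 1-8) ends with a half cadence, the second (mm. 9–16) with a perfect authentic cadence — a large antecedent–consequent pair, i.e. a double period.
Phrase 3 begins with different material from phrase 1, making it contrasting.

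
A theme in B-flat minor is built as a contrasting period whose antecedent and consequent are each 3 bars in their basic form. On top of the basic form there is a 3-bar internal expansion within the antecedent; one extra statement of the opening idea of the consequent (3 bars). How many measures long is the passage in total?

Basic contrasting period: 3 + 3 = 6 bars.
6 (basic form) + 3 (internal expansion) + 3 (extra statement) = 12.

12 measures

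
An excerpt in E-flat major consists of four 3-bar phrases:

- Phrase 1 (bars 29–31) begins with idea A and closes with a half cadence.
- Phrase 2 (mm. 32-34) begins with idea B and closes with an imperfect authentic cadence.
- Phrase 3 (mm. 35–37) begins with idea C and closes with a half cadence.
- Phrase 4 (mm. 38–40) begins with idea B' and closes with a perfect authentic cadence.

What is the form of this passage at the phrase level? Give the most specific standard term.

contrasting double period

Four phrases in two halves: the first half (bars 29–34) ends with an imperfect authentic cadence, the second (bars 35-40) with a perfect authentic cadence — a large antecedent–consequent pair, i.e. a double period.
Phrase 3 begins with different material from phrase 1, making it contrasting.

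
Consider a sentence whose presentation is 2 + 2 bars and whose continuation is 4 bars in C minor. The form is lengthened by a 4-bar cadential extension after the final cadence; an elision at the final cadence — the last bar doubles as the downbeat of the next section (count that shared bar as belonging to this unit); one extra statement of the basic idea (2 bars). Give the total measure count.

Basic sentence: 2 + 2 + 4 = 8 bars.
8 (basic form) + 4 (cadential extension) + 2 (extra statement) = 14.
The elision shares a bar with the next section but does not change this unit's count.

14 measures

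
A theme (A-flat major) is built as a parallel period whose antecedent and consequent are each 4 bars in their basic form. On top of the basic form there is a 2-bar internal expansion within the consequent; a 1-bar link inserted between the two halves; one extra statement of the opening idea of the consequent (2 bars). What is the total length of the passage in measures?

Basic parallel period: 4 + 4 = 8 bars.
8 (basic form) + 2 (internal expansion) + 1 (link) + 2 (extra statement) = 13.

13 measures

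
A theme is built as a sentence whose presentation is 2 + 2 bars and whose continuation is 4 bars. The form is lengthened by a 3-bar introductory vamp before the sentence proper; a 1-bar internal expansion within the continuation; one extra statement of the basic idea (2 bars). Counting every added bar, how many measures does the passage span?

14 measures

Basic sentence: 2 + 2 + 4 = 8 bars.
8 (basic form) + 3 (introduction) + 1 (internal expansion) + 2 (extra statement) = 14.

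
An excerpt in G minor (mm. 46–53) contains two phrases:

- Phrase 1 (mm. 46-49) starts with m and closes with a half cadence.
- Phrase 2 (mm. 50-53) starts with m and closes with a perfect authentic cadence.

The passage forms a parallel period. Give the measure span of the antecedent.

The antecedent is the phrase ending with the weaker cadence (half cadence, phrase 1) and the consequent the one ending more conclusively (perfect authentic cadence, phrase 2); the antecedent is measures 46–49.

measures 46–49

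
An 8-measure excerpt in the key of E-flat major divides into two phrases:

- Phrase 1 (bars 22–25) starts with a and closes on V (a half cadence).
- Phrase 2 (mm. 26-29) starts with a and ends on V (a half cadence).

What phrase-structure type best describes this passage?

Both phrases have the same opening (a) and the same cadence (half cadence): the second is a restatement, not a consequent, so this is a repeated phrase rather than a period.

repeated phrase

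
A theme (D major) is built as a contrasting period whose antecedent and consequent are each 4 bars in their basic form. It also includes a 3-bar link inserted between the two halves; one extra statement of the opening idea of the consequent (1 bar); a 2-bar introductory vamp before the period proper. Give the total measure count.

Basic contrasting period: 4 + 4 = 8 bars.
8 (basic form) + 3 (link) + 1 (extra statement) + 2 (introduction) = 14.

14 measures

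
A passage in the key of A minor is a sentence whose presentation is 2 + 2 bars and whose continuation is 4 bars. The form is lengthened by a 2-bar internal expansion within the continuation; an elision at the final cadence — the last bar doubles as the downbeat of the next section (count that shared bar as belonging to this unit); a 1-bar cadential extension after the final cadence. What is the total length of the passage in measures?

11 measures

Basic sentence: 2 + 2 + 4 = 8 bars.
8 (basic form) + 2 (internal expansion) + 1 (cadential extension) = 11.
The elision shares a bar with the next section but does not change this unit's count.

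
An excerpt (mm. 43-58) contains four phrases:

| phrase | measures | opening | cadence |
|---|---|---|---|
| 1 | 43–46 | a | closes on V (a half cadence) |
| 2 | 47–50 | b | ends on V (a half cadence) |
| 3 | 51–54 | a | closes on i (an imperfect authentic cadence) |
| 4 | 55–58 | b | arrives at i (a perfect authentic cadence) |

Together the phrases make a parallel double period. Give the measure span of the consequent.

In a double period the first pair of phrases (ending half cadence) is the large antecedent and the second pair (ending perfect authentic cadence) is the large consequent; the consequent is measures 51–58.

measures 51–58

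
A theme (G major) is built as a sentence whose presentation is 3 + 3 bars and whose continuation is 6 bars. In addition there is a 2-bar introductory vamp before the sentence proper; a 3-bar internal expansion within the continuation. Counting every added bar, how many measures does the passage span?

17 measures

Basic sentence: 3 + 3 + 6 = 12 bars.
12 (basic form) + 2 (introduction) + 3 (internal expansion) = 17.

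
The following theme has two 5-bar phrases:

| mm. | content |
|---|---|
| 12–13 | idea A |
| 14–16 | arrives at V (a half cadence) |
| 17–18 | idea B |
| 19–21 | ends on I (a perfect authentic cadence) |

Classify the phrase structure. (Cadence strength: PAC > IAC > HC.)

Phrase 1 ends with a half cadence (weaker) and phrase 2 with a perfect authentic cadence (stronger): antecedent + consequent = a period.
The two phrases open with different material (A / B), so the period is contrasting.

contrasting period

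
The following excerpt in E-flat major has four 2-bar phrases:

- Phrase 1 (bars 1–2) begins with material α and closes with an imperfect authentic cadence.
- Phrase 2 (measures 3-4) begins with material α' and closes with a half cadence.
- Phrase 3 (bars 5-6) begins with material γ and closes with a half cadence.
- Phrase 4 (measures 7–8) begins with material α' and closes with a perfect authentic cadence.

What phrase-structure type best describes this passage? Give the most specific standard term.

contrasting double period

Four phrases in two halves: the first half (measures 1–4) ends with a half cadence, the second (bars 5–8) with a perfect authentic cadence — a large antecedent–consequent pair, i.e. a double period.
Phrase 3 begins with different material from phrase 1, making it contrasting.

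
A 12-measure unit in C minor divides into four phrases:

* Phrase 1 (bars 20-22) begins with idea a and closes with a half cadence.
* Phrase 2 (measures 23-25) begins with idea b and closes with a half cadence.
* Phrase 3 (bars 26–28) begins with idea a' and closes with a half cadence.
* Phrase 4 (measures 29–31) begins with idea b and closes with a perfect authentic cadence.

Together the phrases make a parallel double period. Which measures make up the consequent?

In a double period the first pair of phrases (ending half cadence) is the large antecedent and the second pair (ending perfect authentic cadence) is the large consequent; the consequent is measures 26–31.

measures 26–31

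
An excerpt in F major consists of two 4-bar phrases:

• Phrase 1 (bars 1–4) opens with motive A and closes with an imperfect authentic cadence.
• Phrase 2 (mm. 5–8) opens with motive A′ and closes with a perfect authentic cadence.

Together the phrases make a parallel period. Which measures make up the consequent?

measures 5–8

The phrase ending with the weaker cadence (imperfect authentic cadence) is the antecedent; the one ending more conclusively (perfect authentic cadence) is the consequent. The consequent is measures 5–8.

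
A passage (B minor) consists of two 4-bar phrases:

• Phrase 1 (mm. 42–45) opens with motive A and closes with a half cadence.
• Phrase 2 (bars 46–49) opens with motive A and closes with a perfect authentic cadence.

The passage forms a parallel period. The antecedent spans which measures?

The antecedent is the phrase ending with the weaker cadence (half cadence, phrase 1) and the consequent the one ending more conclusively (perfect authentic cadence, phrase 2); the antecedent is measures 42–45.

measures 42–45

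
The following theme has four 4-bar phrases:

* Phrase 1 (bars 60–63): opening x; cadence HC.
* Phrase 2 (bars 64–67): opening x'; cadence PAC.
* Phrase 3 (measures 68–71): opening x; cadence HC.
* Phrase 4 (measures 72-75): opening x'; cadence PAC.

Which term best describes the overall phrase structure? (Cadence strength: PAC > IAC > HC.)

repeated period

The cadence pattern HC–PAC–HC–PAC is weak–strong twice, and phrases 3–4 restate phrases 1–2: a period heard twice, not a double period (which would end weakly at phrase 2).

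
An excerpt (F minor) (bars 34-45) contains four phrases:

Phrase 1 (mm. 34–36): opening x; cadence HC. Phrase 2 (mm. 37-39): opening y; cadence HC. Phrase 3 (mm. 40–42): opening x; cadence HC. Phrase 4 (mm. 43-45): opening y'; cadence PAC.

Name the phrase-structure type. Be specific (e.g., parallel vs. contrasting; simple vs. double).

Four phrases in two halves: the first half (bars 34–39) ends with a half cadence, the second (bars 40-45) with a perfect authentic cadence — a large antecedent–consequent pair, i.e. a double period.
Phrase 3 begins with the same material as phrase 1, making it parallel.

parallel double period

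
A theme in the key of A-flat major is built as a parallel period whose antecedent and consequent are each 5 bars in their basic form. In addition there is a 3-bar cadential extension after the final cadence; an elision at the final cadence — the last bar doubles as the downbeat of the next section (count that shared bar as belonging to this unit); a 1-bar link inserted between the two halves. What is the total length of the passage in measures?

14 measures

Basic parallel period: 5 + 5 = 10 bars.
10 (basic form) + 3 (cadential extension) + 1 (link) = 14.
The elision shares a bar with the next section but does not change this unit's count.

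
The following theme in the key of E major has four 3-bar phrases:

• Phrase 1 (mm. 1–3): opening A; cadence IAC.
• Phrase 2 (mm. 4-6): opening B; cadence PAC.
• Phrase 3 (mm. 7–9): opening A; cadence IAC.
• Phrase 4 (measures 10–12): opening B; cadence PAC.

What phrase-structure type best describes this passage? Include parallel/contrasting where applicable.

The cadence pattern IAC–PAC–IAC–PAC is weak–strong twice, and phrases 3–4 restate phrases 1–2: a period heard twice, not a double period (which would end weakly at phrase 2).

repeated period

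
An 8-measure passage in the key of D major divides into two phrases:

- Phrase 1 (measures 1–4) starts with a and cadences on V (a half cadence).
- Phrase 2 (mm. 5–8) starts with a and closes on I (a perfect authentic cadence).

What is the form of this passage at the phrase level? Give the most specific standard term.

parallel period

Phrase 1 ends with a half cadence (weaker) and phrase 2 with a perfect authentic cadence (stronger): antecedent + consequent = a period.
The two phrases open with the same material (a / a), so the period is parallel.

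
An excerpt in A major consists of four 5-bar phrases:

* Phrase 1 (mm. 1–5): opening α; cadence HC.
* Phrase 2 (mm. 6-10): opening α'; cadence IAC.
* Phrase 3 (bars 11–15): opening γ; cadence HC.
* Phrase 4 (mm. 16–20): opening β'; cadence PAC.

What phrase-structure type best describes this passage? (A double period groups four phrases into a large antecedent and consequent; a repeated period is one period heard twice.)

Four phrases in two halves: the first half (mm. 1–10) ends with an imperfect authentic cadence, the second (mm. 11-20) with a perfect authentic cadence — a large antecedent–consequent pair, i.e. a double period.
Phrase 3 begins with different material from phrase 1, making it contrasting.

contrasting double period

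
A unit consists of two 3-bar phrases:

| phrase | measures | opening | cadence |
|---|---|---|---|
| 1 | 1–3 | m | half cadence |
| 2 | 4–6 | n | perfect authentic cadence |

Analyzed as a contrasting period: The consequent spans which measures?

measures 4–6

The antecedent is the phrase ending with the weaker cadence (half cadence, phrase 1) and the consequent the one ending more conclusively (perfect authentic cadence, phrase 2); the consequent is measures 4–6.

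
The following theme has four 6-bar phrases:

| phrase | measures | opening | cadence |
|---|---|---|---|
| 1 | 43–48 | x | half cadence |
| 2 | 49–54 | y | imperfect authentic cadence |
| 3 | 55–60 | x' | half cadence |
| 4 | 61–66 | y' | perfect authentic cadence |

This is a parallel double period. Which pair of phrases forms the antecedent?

In a double period the first pair of phrases (ending imperfect authentic cadence) is the large antecedent and the second pair (ending perfect authentic cadence) is the large consequent; the antecedent is phrases 1 and 2.

phrases 1 and 2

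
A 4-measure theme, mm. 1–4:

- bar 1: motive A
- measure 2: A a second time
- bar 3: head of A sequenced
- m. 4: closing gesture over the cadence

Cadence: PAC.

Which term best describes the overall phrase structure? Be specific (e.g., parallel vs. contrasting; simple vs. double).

Basic idea (bar 1) + its repetition (bar 2) form the presentation; fragmentation and cadence (bars 3-4) form the continuation — the 4-bar whole is a sentence.

sentence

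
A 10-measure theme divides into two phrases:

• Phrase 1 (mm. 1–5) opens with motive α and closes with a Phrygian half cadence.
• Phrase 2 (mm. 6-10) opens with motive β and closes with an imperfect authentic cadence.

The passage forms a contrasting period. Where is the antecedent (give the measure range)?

The antecedent is the phrase ending with the weaker cadence (Phrygian half cadence, phrase 1) and the consequent the one ending more conclusively (imperfect authentic cadence, phrase 2); the antecedent is mm. 1–5.

measures 1–5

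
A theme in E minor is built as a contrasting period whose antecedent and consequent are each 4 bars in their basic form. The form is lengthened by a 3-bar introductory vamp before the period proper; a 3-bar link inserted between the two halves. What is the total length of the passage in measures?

Basic contrasting period: 4 + 4 = 8 bars.
8 (basic form) + 3 (introduction) + 3 (link) = 14.

14 measures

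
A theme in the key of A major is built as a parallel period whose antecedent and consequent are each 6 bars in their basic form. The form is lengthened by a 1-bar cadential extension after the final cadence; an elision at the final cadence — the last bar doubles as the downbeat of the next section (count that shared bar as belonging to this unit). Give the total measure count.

13 measures

Basic parallel period: 6 + 6 = 12 bars.
12 (basic form) + 1 (cadential extension) = 13.
The elision shares a bar with the next section but does not change this unit's count.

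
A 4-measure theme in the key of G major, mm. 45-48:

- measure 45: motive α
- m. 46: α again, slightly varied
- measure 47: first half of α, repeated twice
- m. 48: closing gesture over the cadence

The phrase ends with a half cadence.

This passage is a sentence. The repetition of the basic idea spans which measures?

measures 46–46

The presentation of a sentence is the basic idea (m. 45) plus its repetition (m. 46); the repetition of the basic idea is therefore m. 46.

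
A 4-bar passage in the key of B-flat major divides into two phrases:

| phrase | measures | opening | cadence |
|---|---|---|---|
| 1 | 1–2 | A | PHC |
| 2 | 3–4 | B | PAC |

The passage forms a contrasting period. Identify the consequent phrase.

phrase 2

The phrase ending with the weaker cadence (Phrygian half cadence) is the antecedent; the one ending more conclusively (perfect authentic cadence) is the consequent. The consequent is phrase 2.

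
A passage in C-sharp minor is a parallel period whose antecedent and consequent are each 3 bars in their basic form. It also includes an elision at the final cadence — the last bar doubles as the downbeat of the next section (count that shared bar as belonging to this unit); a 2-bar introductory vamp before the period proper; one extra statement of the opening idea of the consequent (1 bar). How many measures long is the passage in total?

9 measures

Basic parallel period: 3 + 3 = 6 bars.
6 (basic form) + 2 (introduction) + 1 (extra statement) = 9.
The elision shares a bar with the next section but does not change this unit's count.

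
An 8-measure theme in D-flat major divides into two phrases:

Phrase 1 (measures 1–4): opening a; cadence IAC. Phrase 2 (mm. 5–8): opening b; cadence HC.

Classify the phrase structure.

The second phrase closes with a half cadence, which is not stronger than the first phrase's imperfect authentic cadence; without a weak→strong cadential pair there is no antecedent–consequent relationship, so this is a phrase group rather than a period.

phrase group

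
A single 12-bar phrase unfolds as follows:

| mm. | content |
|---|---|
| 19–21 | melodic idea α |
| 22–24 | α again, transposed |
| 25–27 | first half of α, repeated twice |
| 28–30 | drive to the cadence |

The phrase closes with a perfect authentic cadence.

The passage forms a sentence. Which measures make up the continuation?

After the presentation (mm. 19-24), the continuation covers the fragmentation through the cadence: mm. 25-30.

measures 25–30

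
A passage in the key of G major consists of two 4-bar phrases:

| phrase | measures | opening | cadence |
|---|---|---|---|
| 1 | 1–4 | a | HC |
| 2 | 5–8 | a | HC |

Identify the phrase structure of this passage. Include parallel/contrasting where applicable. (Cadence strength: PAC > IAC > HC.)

repeated phrase

Both phrases have the same opening (a) and the same cadence (half cadence): the second is a restatement, not a consequent, so this is a repeated phrase rather than a period.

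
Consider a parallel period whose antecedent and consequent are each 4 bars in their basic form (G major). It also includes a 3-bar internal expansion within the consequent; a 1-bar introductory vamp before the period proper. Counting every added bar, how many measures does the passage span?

12 measures

Basic parallel period: 4 + 4 = 8 bars.
8 (basic form) + 3 (internal expansion) + 1 (introduction) = 12.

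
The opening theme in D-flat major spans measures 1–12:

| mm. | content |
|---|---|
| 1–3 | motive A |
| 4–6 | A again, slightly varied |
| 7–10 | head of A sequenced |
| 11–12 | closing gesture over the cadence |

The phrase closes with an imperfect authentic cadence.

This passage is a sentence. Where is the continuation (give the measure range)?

measures 7–12

After the presentation (bars 1–6), the continuation covers the fragmentation through the cadence: mm. 7–12.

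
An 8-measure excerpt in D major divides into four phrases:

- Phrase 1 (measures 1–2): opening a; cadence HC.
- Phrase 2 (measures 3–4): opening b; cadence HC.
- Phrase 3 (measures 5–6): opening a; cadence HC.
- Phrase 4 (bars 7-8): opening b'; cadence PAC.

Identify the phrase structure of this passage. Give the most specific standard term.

parallel double period

Four phrases in two halves: the first half (mm. 1-4) ends with a half cadence, the second (mm. 5–8) with a perfect authentic cadence — a large antecedent–consequent pair, i.e. a double period.
Phrase 3 begins with the same material as phrase 1, making it parallel.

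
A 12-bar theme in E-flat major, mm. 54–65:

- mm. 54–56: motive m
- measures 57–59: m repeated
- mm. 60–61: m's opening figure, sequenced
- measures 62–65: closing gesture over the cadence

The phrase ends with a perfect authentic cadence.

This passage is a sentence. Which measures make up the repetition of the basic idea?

measures 57–59

The presentation of a sentence is the basic idea (mm. 54–56) plus its repetition (bars 57–59); the repetition of the basic idea is therefore mm. 57–59.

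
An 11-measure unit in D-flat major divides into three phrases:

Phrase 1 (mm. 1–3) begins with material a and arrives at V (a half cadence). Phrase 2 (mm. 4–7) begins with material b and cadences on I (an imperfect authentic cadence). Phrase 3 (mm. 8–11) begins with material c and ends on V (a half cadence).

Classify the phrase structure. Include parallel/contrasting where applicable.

phrase group

The final phrase closes with a half cadence, which is not stronger than the preceding imperfect authentic cadence; the 3 phrases lack an overall antecedent–consequent design and so form a phrase group.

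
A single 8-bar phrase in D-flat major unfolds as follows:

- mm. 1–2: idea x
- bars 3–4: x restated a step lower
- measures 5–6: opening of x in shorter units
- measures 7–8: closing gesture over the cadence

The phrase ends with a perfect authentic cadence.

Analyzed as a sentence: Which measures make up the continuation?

After the presentation (measures 1–4), the continuation covers the fragmentation through the cadence: mm. 5–8.

measures 5–8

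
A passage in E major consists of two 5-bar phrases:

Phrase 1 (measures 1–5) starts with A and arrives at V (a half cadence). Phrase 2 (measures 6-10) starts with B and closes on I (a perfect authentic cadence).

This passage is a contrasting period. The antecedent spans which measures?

The antecedent is the phrase ending with the weaker cadence (half cadence, phrase 1) and the consequent the one ending more conclusively (perfect authentic cadence, phrase 2); the antecedent is bars 1-5.

measures 1–5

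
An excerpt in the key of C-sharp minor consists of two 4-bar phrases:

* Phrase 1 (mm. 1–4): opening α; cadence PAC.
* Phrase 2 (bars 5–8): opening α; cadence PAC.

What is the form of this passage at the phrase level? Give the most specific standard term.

repeated phrase

Both phrases have the same opening (α) and the same cadence (perfect authentic cadence): the second is a restatement, not a consequent, so this is a repeated phrase rather than a period.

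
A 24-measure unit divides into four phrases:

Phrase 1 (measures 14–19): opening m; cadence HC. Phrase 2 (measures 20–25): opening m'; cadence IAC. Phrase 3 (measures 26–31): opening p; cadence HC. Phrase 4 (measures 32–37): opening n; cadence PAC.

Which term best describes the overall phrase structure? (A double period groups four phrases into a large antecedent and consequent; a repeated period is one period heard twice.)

contrasting double period

Four phrases in two halves: the first half (mm. 14-25) ends with an imperfect authentic cadence, the second (measures 26-37) with a perfect authentic cadence — a large antecedent–consequent pair, i.e. a double period.
Phrase 3 begins with different material from phrase 1, making it contrasting.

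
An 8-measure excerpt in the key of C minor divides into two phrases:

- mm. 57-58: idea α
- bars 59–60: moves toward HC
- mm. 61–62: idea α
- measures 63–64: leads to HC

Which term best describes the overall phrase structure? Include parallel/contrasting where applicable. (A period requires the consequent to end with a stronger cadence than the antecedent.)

Both phrases have the same opening (α) and the same cadence (half cadence): the second is a restatement, not a consequent, so this is a repeated phrase rather than a period.

repeated phrase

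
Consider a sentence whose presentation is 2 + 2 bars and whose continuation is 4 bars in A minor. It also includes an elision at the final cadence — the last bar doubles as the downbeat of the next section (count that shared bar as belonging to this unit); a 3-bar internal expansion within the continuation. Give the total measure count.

11 measures

Basic sentence: 2 + 2 + 4 = 8 bars.
8 (basic form) + 3 (internal expansion) = 11.
The elision shares a bar with the next section but does not change this unit's count.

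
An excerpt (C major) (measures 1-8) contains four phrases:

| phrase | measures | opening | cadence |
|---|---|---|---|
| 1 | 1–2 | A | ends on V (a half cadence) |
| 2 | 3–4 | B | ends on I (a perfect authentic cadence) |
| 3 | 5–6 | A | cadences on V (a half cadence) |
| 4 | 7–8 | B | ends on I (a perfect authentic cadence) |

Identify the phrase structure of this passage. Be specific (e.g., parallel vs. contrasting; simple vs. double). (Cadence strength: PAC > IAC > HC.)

The cadence pattern HC–PAC–HC–PAC is weak–strong twice, and phrases 3–4 restate phrases 1–2: a period heard twice, not a double period (which would end weakly at phrase 2).

repeated period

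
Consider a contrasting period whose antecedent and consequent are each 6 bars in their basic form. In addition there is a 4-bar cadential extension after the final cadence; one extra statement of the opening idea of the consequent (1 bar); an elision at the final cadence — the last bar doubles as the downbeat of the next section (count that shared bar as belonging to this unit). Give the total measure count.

17 measures

Basic contrasting period: 6 + 6 = 12 bars.
12 (basic form) + 4 (cadential extension) + 1 (extra statement) = 17.
The elision shares a bar with the next section but does not change this unit's count.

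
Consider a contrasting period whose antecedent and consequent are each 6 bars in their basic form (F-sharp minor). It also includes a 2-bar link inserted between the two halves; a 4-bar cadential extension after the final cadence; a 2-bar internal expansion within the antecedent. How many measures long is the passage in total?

20 measures

Basic contrasting period: 6 + 6 = 12 bars.
12 (basic form) + 2 (link) + 4 (cadential extension) + 2 (internal expansion) = 20.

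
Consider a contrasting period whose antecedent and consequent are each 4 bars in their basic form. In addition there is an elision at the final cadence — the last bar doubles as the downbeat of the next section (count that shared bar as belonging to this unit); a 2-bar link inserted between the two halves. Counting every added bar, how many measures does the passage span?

10 measures

Basic contrasting period: 4 + 4 = 8 bars.
8 (basic form) + 2 (link) = 10.
The elision shares a bar with the next section but does not change this unit's count.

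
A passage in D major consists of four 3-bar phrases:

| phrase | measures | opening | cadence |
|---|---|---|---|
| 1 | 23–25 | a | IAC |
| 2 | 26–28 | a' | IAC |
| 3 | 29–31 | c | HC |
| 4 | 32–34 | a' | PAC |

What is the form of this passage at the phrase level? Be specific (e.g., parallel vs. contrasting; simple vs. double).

contrasting double period

Four phrases in two halves: the first half (mm. 23–28) ends with an imperfect authentic cadence, the second (bars 29-34) with a perfect authentic cadence — a large antecedent–consequent pair, i.e. a double period.
Phrase 3 begins with different material from phrase 1, making it contrasting.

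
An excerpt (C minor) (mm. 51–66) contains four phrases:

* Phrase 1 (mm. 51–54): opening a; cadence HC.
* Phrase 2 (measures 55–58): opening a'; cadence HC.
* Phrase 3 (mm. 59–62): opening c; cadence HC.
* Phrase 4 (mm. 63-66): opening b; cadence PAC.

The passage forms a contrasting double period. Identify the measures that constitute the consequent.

In a double period the four phrases pair into a large antecedent (phrases 1–2, ending half cadence) and a large consequent (phrases 3–4, ending perfect authentic cadence). The consequent spans mm. 59–66.

measures 59–66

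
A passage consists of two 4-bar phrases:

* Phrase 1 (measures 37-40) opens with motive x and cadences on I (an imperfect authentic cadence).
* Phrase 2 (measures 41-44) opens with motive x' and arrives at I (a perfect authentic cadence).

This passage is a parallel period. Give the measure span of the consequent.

The antecedent is the phrase ending with the weaker cadence (imperfect authentic cadence, phrase 1) and the consequent the one ending more conclusively (perfect authentic cadence, phrase 2); the consequent is mm. 41–44.

measures 41–44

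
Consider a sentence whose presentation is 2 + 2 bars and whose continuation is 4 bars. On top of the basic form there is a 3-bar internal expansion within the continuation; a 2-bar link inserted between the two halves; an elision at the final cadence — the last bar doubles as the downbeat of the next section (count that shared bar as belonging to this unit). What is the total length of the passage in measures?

13 measures

Basic sentence: 2 + 2 + 4 = 8 bars.
8 (basic form) + 3 (internal expansion) + 2 (link) = 13.
The elision shares a bar with the next section but does not change this unit's count.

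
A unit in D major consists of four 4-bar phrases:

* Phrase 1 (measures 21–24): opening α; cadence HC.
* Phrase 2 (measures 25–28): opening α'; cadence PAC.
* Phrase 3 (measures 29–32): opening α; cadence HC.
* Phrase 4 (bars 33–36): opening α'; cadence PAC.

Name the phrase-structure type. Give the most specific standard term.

repeated period

The cadence pattern HC–PAC–HC–PAC is weak–strong twice, and phrases 3–4 restate phrases 1–2: a period heard twice, not a double period (which would end weakly at phrase 2).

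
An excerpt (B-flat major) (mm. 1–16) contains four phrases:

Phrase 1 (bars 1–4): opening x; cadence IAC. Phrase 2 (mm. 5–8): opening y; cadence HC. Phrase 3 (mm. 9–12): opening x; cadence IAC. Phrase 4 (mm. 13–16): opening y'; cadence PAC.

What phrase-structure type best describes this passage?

parallel double period

Four phrases in two halves: the first half (mm. 1-8) ends with a half cadence, the second (mm. 9–16) with a perfect authentic cadence — a large antecedent–consequent pair, i.e. a double period.
Phrase 3 begins with the same material as phrase 1, making it parallel.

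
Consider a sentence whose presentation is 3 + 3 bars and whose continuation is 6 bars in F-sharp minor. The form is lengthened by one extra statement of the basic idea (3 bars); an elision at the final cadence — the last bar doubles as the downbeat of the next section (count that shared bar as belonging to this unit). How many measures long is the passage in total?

15 measures

Basic sentence: 3 + 3 + 6 = 12 bars.
12 (basic form) + 3 (extra statement) = 15.
The elision shares a bar with the next section but does not change this unit's count.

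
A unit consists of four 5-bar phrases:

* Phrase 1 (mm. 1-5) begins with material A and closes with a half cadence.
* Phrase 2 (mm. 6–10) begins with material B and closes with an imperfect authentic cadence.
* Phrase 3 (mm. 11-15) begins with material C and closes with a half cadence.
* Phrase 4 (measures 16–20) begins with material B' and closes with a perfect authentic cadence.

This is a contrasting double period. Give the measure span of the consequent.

In a double period the first pair of phrases (ending imperfect authentic cadence) is the large antecedent and the second pair (ending perfect authentic cadence) is the large consequent; the consequent is measures 11–20.

measures 11–20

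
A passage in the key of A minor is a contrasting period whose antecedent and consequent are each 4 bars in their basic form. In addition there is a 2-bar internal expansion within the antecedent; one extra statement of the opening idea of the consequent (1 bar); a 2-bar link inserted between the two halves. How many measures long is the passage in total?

13 measures

Basic contrasting period: 4 + 4 = 8 bars.
8 (basic form) + 2 (internal expansion) + 1 (extra statement) + 2 (link) = 13.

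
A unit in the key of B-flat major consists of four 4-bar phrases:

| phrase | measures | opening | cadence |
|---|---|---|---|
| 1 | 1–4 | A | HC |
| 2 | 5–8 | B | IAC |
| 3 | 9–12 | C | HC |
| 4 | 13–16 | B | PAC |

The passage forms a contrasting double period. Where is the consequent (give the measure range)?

In a double period the four phrases pair into a large antecedent (phrases 1–2, ending imperfect authentic cadence) and a large consequent (phrases 3–4, ending perfect authentic cadence). The consequent spans measures 9-16.

measures 9–16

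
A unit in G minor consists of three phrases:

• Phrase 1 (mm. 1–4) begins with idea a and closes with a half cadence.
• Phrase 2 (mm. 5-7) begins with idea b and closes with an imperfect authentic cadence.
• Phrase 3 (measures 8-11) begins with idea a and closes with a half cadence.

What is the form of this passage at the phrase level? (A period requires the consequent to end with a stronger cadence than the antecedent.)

phrase group

The final phrase closes with a half cadence, which is not stronger than the preceding imperfect authentic cadence; the 3 phrases lack an overall antecedent–consequent design and so form a phrase group.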